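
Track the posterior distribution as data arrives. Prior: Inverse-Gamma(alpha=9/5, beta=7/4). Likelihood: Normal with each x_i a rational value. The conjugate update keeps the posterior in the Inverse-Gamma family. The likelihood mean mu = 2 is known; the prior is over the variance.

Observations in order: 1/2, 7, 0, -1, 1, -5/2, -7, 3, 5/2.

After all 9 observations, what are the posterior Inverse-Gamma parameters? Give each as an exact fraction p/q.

obs 1: x=1/2 → posterior Inverse-Gamma(23/10, 23/8)
obs 2: x=7 → posterior Inverse-Gamma(14/5, 123/8)
obs 3: x=0 → posterior Inverse-Gamma(33/10, 139/8)
obs 4: x=-1 → posterior Inverse-Gamma(19/5, 175/8)
obs 5: x=1 → posterior Inverse-Gamma(43/10, 179/8)
obs 6: x=-5/2 → posterior Inverse-Gamma(24/5, 65/2)
obs 7: x=-7 → posterior Inverse-Gamma(53/10, 73)
obs 8: x=3 → posterior Inverse-Gamma(29/5, 147/2)
obs 9: x=5/2 → posterior Inverse-Gamma(63/10, 589/8)

alpha=63/10, beta=589/8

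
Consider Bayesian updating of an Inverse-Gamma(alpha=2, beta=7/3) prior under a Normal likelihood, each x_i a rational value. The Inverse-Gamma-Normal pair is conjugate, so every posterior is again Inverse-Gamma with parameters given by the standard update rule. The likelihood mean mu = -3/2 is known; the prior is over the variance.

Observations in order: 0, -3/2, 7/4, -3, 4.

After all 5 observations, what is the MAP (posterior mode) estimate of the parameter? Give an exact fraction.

2399/528

obs 1: x=0 → posterior Inverse-Gamma(5/2, 83/24)
obs 2: x=-3/2 → posterior Inverse-Gamma(3, 83/24)
obs 3: x=7/4 → posterior Inverse-Gamma(7/2, 839/96)
obs 4: x=-3 → posterior Inverse-Gamma(4, 947/96)
obs 5: x=4 → posterior Inverse-Gamma(9/2, 2399/96)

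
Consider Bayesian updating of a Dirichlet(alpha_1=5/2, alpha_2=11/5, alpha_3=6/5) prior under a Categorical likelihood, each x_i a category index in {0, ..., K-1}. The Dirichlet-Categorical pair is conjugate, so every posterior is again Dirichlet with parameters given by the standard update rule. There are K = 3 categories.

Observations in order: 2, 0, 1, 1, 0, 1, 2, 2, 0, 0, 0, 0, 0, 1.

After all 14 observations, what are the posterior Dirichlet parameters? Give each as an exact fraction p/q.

alpha_1=19/2, alpha_2=31/5, alpha_3=21/5

obs 1: x=2 → posterior Dirichlet(5/2, 11/5, 11/5)
obs 2: x=0 → posterior Dirichlet(7/2, 11/5, 11/5)
obs 3: x=1 → posterior Dirichlet(7/2, 16/5, 11/5)
obs 4: x=1 → posterior Dirichlet(7/2, 21/5, 11/5)
obs 5: x=0 → posterior Dirichlet(9/2, 21/5, 11/5)
obs 6: x=1 → posterior Dirichlet(9/2, 26/5, 11/5)
obs 7: x=2 → posterior Dirichlet(9/2, 26/5, 16/5)
obs 8: x=2 → posterior Dirichlet(9/2, 26/5, 21/5)
obs 9: x=0 → posterior Dirichlet(11/2, 26/5, 21/5)
obs 10: x=0 → posterior Dirichlet(13/2, 26/5, 21/5)
obs 11: x=0 → posterior Dirichlet(15/2, 26/5, 21/5)
obs 12: x=0 → posterior Dirichlet(17/2, 26/5, 21/5)
obs 13: x=0 → posterior Dirichlet(19/2, 26/5, 21/5)
obs 14: x=1 → posterior Dirichlet(19/2, 31/5, 21/5)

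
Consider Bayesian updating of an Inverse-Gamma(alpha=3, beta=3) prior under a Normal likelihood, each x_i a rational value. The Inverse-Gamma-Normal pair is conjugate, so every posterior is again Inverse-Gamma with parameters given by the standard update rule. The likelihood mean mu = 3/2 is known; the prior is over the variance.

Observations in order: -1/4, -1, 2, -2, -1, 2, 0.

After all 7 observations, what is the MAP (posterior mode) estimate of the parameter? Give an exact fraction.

39/16

obs 1: x=-1/4 → posterior Inverse-Gamma(7/2, 145/32)
obs 2: x=-1 → posterior Inverse-Gamma(4, 245/32)
obs 3: x=2 → posterior Inverse-Gamma(9/2, 249/32)
obs 4: x=-2 → posterior Inverse-Gamma(5, 445/32)
obs 5: x=-1 → posterior Inverse-Gamma(11/2, 545/32)
obs 6: x=2 → posterior Inverse-Gamma(6, 549/32)
obs 7: x=0 → posterior Inverse-Gamma(13/2, 585/32)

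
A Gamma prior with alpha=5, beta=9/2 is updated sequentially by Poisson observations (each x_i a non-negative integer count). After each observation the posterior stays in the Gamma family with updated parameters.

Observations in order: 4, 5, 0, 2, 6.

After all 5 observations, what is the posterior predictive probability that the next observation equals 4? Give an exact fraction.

2746564036638435999738997684906400/23861715484377209601555171628930521

obs 1: x=4 → posterior Gamma(9, 11/2)
obs 2: x=5 → posterior Gamma(14, 13/2)
obs 3: x=0 → posterior Gamma(14, 15/2)
obs 4: x=2 → posterior Gamma(16, 17/2)
obs 5: x=6 → posterior Gamma(22, 19/2)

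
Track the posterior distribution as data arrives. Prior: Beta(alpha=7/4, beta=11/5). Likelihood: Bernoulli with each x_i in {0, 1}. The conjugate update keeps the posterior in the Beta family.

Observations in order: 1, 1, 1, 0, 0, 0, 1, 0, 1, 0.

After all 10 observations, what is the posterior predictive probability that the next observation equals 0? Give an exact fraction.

16/31

obs 1: x=1 → posterior Beta(11/4, 11/5)
obs 2: x=1 → posterior Beta(15/4, 11/5)
obs 3: x=1 → posterior Beta(19/4, 11/5)
obs 4: x=0 → posterior Beta(19/4, 16/5)
obs 5: x=0 → posterior Beta(19/4, 21/5)
obs 6: x=0 → posterior Beta(19/4, 26/5)
obs 7: x=1 → posterior Beta(23/4, 26/5)
obs 8: x=0 → posterior Beta(23/4, 31/5)
obs 9: x=1 → posterior Beta(27/4, 31/5)
obs 10: x=0 → posterior Beta(27/4, 36/5)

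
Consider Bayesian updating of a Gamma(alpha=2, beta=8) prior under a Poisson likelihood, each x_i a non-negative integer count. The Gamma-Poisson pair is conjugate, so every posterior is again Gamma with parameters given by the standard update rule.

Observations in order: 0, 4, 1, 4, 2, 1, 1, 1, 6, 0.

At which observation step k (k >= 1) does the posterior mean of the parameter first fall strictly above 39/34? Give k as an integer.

obs 1: x=0 → posterior Gamma(2, 9)
obs 2: x=4 → posterior Gamma(6, 10)
obs 3: x=1 → posterior Gamma(7, 11)
obs 4: x=4 → posterior Gamma(11, 12)
obs 5: x=2 → posterior Gamma(13, 13)
obs 6: x=1 → posterior Gamma(14, 14)
obs 7: x=1 → posterior Gamma(15, 15)
obs 8: x=1 → posterior Gamma(16, 16)
obs 9: x=6 → posterior Gamma(22, 17)
obs 10: x=0 → posterior Gamma(22, 18)

k = 9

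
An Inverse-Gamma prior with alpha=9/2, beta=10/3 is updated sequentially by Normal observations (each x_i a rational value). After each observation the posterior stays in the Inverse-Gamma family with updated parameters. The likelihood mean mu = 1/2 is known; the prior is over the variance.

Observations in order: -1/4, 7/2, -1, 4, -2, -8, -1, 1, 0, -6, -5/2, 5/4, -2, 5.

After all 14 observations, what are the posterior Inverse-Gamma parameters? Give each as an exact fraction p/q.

obs 1: x=-1/4 → posterior Inverse-Gamma(5, 347/96)
obs 2: x=7/2 → posterior Inverse-Gamma(11/2, 779/96)
obs 3: x=-1 → posterior Inverse-Gamma(6, 887/96)
obs 4: x=4 → posterior Inverse-Gamma(13/2, 1475/96)
obs 5: x=-2 → posterior Inverse-Gamma(7, 1775/96)
obs 6: x=-8 → posterior Inverse-Gamma(15/2, 5243/96)
obs 7: x=-1 → posterior Inverse-Gamma(8, 5351/96)
obs 8: x=1 → posterior Inverse-Gamma(17/2, 5363/96)
obs 9: x=0 → posterior Inverse-Gamma(9, 5375/96)
obs 10: x=-6 → posterior Inverse-Gamma(19/2, 7403/96)
obs 11: x=-5/2 → posterior Inverse-Gamma(10, 7835/96)
obs 12: x=5/4 → posterior Inverse-Gamma(21/2, 3931/48)
obs 13: x=-2 → posterior Inverse-Gamma(11, 4081/48)
obs 14: x=5 → posterior Inverse-Gamma(23/2, 4567/48)

alpha=23/2, beta=4567/48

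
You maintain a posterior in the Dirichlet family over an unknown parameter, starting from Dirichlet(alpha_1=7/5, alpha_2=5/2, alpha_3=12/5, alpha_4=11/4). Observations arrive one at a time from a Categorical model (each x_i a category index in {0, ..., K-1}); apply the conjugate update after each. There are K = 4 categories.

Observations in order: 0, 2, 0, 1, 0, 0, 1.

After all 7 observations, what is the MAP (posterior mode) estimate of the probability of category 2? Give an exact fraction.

obs 1: x=0 → posterior Dirichlet(12/5, 5/2, 12/5, 11/4)
obs 2: x=2 → posterior Dirichlet(12/5, 5/2, 17/5, 11/4)
obs 3: x=0 → posterior Dirichlet(17/5, 5/2, 17/5, 11/4)
obs 4: x=1 → posterior Dirichlet(17/5, 7/2, 17/5, 11/4)
obs 5: x=0 → posterior Dirichlet(22/5, 7/2, 17/5, 11/4)
obs 6: x=0 → posterior Dirichlet(27/5, 7/2, 17/5, 11/4)
obs 7: x=1 → posterior Dirichlet(27/5, 9/2, 17/5, 11/4)

48/241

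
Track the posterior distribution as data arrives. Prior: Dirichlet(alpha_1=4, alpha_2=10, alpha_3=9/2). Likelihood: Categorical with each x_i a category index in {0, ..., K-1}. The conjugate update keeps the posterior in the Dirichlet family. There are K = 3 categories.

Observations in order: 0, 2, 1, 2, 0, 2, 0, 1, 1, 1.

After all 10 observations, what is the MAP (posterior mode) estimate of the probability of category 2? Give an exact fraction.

13/51

obs 1: x=0 → posterior Dirichlet(5, 10, 9/2)
obs 2: x=2 → posterior Dirichlet(5, 10, 11/2)
obs 3: x=1 → posterior Dirichlet(5, 11, 11/2)
obs 4: x=2 → posterior Dirichlet(5, 11, 13/2)
obs 5: x=0 → posterior Dirichlet(6, 11, 13/2)
obs 6: x=2 → posterior Dirichlet(6, 11, 15/2)
obs 7: x=0 → posterior Dirichlet(7, 11, 15/2)
obs 8: x=1 → posterior Dirichlet(7, 12, 15/2)
obs 9: x=1 → posterior Dirichlet(7, 13, 15/2)
obs 10: x=1 → posterior Dirichlet(7, 14, 15/2)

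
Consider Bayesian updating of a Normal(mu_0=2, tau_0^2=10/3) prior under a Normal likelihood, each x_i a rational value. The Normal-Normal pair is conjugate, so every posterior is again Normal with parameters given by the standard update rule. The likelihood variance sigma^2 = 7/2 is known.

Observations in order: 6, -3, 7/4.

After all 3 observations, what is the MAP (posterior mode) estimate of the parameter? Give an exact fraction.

obs 1: x=6 → posterior Normal(162/41, 70/41)
obs 2: x=-3 → posterior Normal(102/61, 70/61)
obs 3: x=7/4 → posterior Normal(137/81, 70/81)

137/81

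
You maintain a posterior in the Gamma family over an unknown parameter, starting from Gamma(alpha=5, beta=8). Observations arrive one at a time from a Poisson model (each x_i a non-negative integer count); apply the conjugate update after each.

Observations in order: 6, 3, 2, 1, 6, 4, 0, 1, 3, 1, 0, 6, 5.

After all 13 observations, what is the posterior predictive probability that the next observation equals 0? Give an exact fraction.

obs 1: x=6 → posterior Gamma(11, 9)
obs 2: x=3 → posterior Gamma(14, 10)
obs 3: x=2 → posterior Gamma(16, 11)
obs 4: x=1 → posterior Gamma(17, 12)
obs 5: x=6 → posterior Gamma(23, 13)
obs 6: x=4 → posterior Gamma(27, 14)
obs 7: x=0 → posterior Gamma(27, 15)
obs 8: x=1 → posterior Gamma(28, 16)
obs 9: x=3 → posterior Gamma(31, 17)
obs 10: x=1 → posterior Gamma(32, 18)
obs 11: x=0 → posterior Gamma(32, 19)
obs 12: x=6 → posterior Gamma(38, 20)
obs 13: x=5 → posterior Gamma(43, 21)

716852284415660510488171761482895729863004676631934290061/5298772520065297710013152795217779063266385813905550082048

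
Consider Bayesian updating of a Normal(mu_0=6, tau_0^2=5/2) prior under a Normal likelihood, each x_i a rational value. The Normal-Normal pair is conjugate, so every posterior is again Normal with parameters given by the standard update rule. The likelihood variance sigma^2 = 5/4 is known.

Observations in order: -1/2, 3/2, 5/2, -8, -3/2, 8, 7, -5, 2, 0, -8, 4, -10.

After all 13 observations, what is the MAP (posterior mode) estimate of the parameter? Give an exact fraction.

-10/27

obs 1: x=-1/2 → posterior Normal(5/3, 5/6)
obs 2: x=3/2 → posterior Normal(8/5, 1/2)
obs 3: x=5/2 → posterior Normal(13/7, 5/14)
obs 4: x=-8 → posterior Normal(-1/3, 5/18)
obs 5: x=-3/2 → posterior Normal(-6/11, 5/22)
obs 6: x=8 → posterior Normal(10/13, 5/26)
obs 7: x=7 → posterior Normal(8/5, 1/6)
obs 8: x=-5 → posterior Normal(14/17, 5/34)
obs 9: x=2 → posterior Normal(18/19, 5/38)
obs 10: x=0 → posterior Normal(6/7, 5/42)
obs 11: x=-8 → posterior Normal(2/23, 5/46)
obs 12: x=4 → posterior Normal(2/5, 1/10)
obs 13: x=-10 → posterior Normal(-10/27, 5/54)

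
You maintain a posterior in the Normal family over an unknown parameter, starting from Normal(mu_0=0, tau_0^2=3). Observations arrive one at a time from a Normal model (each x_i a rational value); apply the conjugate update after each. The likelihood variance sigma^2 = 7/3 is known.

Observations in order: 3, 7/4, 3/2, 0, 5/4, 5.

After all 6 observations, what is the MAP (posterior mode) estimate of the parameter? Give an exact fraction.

obs 1: x=3 → posterior Normal(27/16, 21/16)
obs 2: x=7/4 → posterior Normal(171/100, 21/25)
obs 3: x=3/2 → posterior Normal(225/136, 21/34)
obs 4: x=0 → posterior Normal(225/172, 21/43)
obs 5: x=5/4 → posterior Normal(135/104, 21/52)
obs 6: x=5 → posterior Normal(225/122, 21/61)

225/122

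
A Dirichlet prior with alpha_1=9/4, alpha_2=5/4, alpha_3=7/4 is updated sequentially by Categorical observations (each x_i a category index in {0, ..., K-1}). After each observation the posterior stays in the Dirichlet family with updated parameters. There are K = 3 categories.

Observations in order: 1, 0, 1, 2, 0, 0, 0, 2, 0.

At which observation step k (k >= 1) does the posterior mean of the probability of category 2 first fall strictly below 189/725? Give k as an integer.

k = 2

obs 1: x=1 → posterior Dirichlet(9/4, 9/4, 7/4)
obs 2: x=0 → posterior Dirichlet(13/4, 9/4, 7/4)
obs 3: x=1 → posterior Dirichlet(13/4, 13/4, 7/4)
obs 4: x=2 → posterior Dirichlet(13/4, 13/4, 11/4)
obs 5: x=0 → posterior Dirichlet(17/4, 13/4, 11/4)
obs 6: x=0 → posterior Dirichlet(21/4, 13/4, 11/4)
obs 7: x=0 → posterior Dirichlet(25/4, 13/4, 11/4)
obs 8: x=2 → posterior Dirichlet(25/4, 13/4, 15/4)
obs 9: x=0 → posterior Dirichlet(29/4, 13/4, 15/4)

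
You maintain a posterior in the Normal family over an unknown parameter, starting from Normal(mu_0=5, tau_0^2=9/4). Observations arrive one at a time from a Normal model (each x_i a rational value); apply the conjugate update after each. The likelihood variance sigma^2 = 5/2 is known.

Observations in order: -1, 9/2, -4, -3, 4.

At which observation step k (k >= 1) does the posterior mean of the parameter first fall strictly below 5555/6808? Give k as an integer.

k = 4

obs 1: x=-1 → posterior Normal(41/19, 45/38)
obs 2: x=9/2 → posterior Normal(163/56, 45/56)
obs 3: x=-4 → posterior Normal(91/74, 45/74)
obs 4: x=-3 → posterior Normal(37/92, 45/92)
obs 5: x=4 → posterior Normal(109/110, 9/22)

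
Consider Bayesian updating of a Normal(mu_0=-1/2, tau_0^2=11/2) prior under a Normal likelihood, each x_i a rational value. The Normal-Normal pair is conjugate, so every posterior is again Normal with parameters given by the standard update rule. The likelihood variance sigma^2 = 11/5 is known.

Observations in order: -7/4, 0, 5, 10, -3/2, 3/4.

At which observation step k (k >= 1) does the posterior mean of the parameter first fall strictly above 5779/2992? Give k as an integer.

k = 4

obs 1: x=-7/4 → posterior Normal(-39/28, 11/7)
obs 2: x=0 → posterior Normal(-13/16, 11/12)
obs 3: x=5 → posterior Normal(61/68, 11/17)
obs 4: x=10 → posterior Normal(261/88, 1/2)
obs 5: x=-3/2 → posterior Normal(77/36, 11/27)
obs 6: x=3/4 → posterior Normal(123/64, 11/32)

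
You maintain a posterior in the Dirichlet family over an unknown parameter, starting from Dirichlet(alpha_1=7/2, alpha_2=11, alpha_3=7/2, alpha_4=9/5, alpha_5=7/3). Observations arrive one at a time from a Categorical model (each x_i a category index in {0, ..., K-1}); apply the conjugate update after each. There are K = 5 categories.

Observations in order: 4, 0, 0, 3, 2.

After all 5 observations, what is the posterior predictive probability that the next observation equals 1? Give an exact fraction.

obs 1: x=4 → posterior Dirichlet(7/2, 11, 7/2, 9/5, 10/3)
obs 2: x=0 → posterior Dirichlet(9/2, 11, 7/2, 9/5, 10/3)
obs 3: x=0 → posterior Dirichlet(11/2, 11, 7/2, 9/5, 10/3)
obs 4: x=3 → posterior Dirichlet(11/2, 11, 7/2, 14/5, 10/3)
obs 5: x=2 → posterior Dirichlet(11/2, 11, 9/2, 14/5, 10/3)

15/37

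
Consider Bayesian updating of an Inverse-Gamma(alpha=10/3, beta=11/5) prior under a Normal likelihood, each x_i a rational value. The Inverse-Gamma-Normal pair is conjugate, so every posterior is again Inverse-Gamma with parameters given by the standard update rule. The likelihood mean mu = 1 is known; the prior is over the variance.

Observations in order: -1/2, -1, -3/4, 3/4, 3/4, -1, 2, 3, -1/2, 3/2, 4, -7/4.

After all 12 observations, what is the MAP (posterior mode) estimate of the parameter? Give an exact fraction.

1257/620

obs 1: x=-1/2 → posterior Inverse-Gamma(23/6, 133/40)
obs 2: x=-1 → posterior Inverse-Gamma(13/3, 213/40)
obs 3: x=-3/4 → posterior Inverse-Gamma(29/6, 1097/160)
obs 4: x=3/4 → posterior Inverse-Gamma(16/3, 551/80)
obs 5: x=3/4 → posterior Inverse-Gamma(35/6, 1107/160)
obs 6: x=-1 → posterior Inverse-Gamma(19/3, 1427/160)
obs 7: x=2 → posterior Inverse-Gamma(41/6, 1507/160)
obs 8: x=3 → posterior Inverse-Gamma(22/3, 1827/160)
obs 9: x=-1/2 → posterior Inverse-Gamma(47/6, 2007/160)
obs 10: x=3/2 → posterior Inverse-Gamma(25/3, 2027/160)
obs 11: x=4 → posterior Inverse-Gamma(53/6, 2747/160)
obs 12: x=-7/4 → posterior Inverse-Gamma(28/3, 419/20)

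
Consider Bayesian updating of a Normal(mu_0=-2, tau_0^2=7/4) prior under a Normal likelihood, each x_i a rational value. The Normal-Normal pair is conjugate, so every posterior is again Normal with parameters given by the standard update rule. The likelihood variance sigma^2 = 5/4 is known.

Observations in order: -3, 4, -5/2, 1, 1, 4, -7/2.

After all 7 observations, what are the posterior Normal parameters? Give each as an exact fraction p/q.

obs 1: x=-3 → posterior Normal(-31/12, 35/48)
obs 2: x=4 → posterior Normal(-3/19, 35/76)
obs 3: x=-5/2 → posterior Normal(-41/52, 35/104)
obs 4: x=1 → posterior Normal(-9/22, 35/132)
obs 5: x=1 → posterior Normal(-13/80, 7/32)
obs 6: x=4 → posterior Normal(43/94, 35/188)
obs 7: x=-7/2 → posterior Normal(-1/18, 35/216)

mu_0=-1/18, tau_0^2=35/216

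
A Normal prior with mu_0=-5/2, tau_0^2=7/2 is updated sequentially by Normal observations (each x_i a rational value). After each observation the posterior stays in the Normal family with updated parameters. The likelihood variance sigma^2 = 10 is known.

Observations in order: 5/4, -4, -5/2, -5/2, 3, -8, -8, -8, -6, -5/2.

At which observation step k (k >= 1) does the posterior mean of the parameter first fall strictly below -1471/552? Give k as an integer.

obs 1: x=5/4 → posterior Normal(-55/36, 70/27)
obs 2: x=-4 → posterior Normal(-277/136, 35/17)
obs 3: x=-5/2 → posterior Normal(-347/164, 70/41)
obs 4: x=-5/2 → posterior Normal(-139/64, 35/24)
obs 5: x=3 → posterior Normal(-333/220, 14/11)
obs 6: x=-8 → posterior Normal(-557/248, 35/31)
obs 7: x=-8 → posterior Normal(-781/276, 70/69)
obs 8: x=-8 → posterior Normal(-1005/304, 35/38)
obs 9: x=-6 → posterior Normal(-1173/332, 70/83)
obs 10: x=-5/2 → posterior Normal(-1243/360, 7/9)

k = 7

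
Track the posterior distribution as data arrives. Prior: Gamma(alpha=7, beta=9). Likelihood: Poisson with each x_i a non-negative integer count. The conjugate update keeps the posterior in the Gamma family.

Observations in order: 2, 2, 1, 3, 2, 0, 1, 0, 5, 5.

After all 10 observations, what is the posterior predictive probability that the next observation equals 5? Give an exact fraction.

obs 1: x=2 → posterior Gamma(9, 10)
obs 2: x=2 → posterior Gamma(11, 11)
obs 3: x=1 → posterior Gamma(12, 12)
obs 4: x=3 → posterior Gamma(15, 13)
obs 5: x=2 → posterior Gamma(17, 14)
obs 6: x=0 → posterior Gamma(17, 15)
obs 7: x=1 → posterior Gamma(18, 16)
obs 8: x=0 → posterior Gamma(18, 17)
obs 9: x=5 → posterior Gamma(23, 18)
obs 10: x=5 → posterior Gamma(28, 19)

4017524726944735424602192259339441039813/268435456000000000000000000000000000000000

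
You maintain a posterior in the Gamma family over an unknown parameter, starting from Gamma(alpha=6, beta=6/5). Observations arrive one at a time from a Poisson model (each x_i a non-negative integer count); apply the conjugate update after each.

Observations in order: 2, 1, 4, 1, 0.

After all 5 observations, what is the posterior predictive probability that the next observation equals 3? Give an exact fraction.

3311629716590983901404375/17906987497379401989881856

obs 1: x=2 → posterior Gamma(8, 11/5)
obs 2: x=1 → posterior Gamma(9, 16/5)
obs 3: x=4 → posterior Gamma(13, 21/5)
obs 4: x=1 → posterior Gamma(14, 26/5)
obs 5: x=0 → posterior Gamma(14, 31/5)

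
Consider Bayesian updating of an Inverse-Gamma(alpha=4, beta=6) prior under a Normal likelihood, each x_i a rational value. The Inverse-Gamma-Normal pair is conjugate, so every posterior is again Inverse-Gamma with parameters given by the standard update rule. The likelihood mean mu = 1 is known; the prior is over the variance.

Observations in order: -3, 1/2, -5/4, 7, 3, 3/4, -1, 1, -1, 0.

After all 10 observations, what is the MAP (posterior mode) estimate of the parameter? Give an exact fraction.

659/160

obs 1: x=-3 → posterior Inverse-Gamma(9/2, 14)
obs 2: x=1/2 → posterior Inverse-Gamma(5, 113/8)
obs 3: x=-5/4 → posterior Inverse-Gamma(11/2, 533/32)
obs 4: x=7 → posterior Inverse-Gamma(6, 1109/32)
obs 5: x=3 → posterior Inverse-Gamma(13/2, 1173/32)
obs 6: x=3/4 → posterior Inverse-Gamma(7, 587/16)
obs 7: x=-1 → posterior Inverse-Gamma(15/2, 619/16)
obs 8: x=1 → posterior Inverse-Gamma(8, 619/16)
obs 9: x=-1 → posterior Inverse-Gamma(17/2, 651/16)
obs 10: x=0 → posterior Inverse-Gamma(9, 659/16)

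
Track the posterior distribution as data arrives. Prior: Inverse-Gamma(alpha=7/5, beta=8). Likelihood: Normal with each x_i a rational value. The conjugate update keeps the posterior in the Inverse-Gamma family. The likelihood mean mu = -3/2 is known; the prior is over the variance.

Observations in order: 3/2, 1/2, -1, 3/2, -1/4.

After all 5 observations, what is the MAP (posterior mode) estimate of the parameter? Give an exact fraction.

obs 1: x=3/2 → posterior Inverse-Gamma(19/10, 25/2)
obs 2: x=1/2 → posterior Inverse-Gamma(12/5, 29/2)
obs 3: x=-1 → posterior Inverse-Gamma(29/10, 117/8)
obs 4: x=3/2 → posterior Inverse-Gamma(17/5, 153/8)
obs 5: x=-1/4 → posterior Inverse-Gamma(39/10, 637/32)

65/16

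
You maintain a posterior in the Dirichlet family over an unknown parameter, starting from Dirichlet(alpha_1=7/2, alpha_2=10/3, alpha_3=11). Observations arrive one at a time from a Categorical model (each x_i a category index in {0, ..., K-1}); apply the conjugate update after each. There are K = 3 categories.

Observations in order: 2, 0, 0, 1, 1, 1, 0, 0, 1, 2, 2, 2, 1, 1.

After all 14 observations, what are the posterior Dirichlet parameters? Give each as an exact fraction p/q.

obs 1: x=2 → posterior Dirichlet(7/2, 10/3, 12)
obs 2: x=0 → posterior Dirichlet(9/2, 10/3, 12)
obs 3: x=0 → posterior Dirichlet(11/2, 10/3, 12)
obs 4: x=1 → posterior Dirichlet(11/2, 13/3, 12)
obs 5: x=1 → posterior Dirichlet(11/2, 16/3, 12)
obs 6: x=1 → posterior Dirichlet(11/2, 19/3, 12)
obs 7: x=0 → posterior Dirichlet(13/2, 19/3, 12)
obs 8: x=0 → posterior Dirichlet(15/2, 19/3, 12)
obs 9: x=1 → posterior Dirichlet(15/2, 22/3, 12)
obs 10: x=2 → posterior Dirichlet(15/2, 22/3, 13)
obs 11: x=2 → posterior Dirichlet(15/2, 22/3, 14)
obs 12: x=2 → posterior Dirichlet(15/2, 22/3, 15)
obs 13: x=1 → posterior Dirichlet(15/2, 25/3, 15)
obs 14: x=1 → posterior Dirichlet(15/2, 28/3, 15)

alpha_1=15/2, alpha_2=28/3, alpha_3=15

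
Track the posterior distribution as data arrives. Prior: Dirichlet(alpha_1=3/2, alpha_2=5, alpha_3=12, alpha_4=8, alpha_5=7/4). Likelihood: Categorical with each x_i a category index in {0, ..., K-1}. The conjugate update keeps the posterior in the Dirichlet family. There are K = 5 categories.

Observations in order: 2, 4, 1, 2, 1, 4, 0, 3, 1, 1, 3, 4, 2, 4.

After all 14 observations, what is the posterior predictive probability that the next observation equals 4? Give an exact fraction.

23/169

obs 1: x=2 → posterior Dirichlet(3/2, 5, 13, 8, 7/4)
obs 2: x=4 → posterior Dirichlet(3/2, 5, 13, 8, 11/4)
obs 3: x=1 → posterior Dirichlet(3/2, 6, 13, 8, 11/4)
obs 4: x=2 → posterior Dirichlet(3/2, 6, 14, 8, 11/4)
obs 5: x=1 → posterior Dirichlet(3/2, 7, 14, 8, 11/4)
obs 6: x=4 → posterior Dirichlet(3/2, 7, 14, 8, 15/4)
obs 7: x=0 → posterior Dirichlet(5/2, 7, 14, 8, 15/4)
obs 8: x=3 → posterior Dirichlet(5/2, 7, 14, 9, 15/4)
obs 9: x=1 → posterior Dirichlet(5/2, 8, 14, 9, 15/4)
obs 10: x=1 → posterior Dirichlet(5/2, 9, 14, 9, 15/4)
obs 11: x=3 → posterior Dirichlet(5/2, 9, 14, 10, 15/4)
obs 12: x=4 → posterior Dirichlet(5/2, 9, 14, 10, 19/4)
obs 13: x=2 → posterior Dirichlet(5/2, 9, 15, 10, 19/4)
obs 14: x=4 → posterior Dirichlet(5/2, 9, 15, 10, 23/4)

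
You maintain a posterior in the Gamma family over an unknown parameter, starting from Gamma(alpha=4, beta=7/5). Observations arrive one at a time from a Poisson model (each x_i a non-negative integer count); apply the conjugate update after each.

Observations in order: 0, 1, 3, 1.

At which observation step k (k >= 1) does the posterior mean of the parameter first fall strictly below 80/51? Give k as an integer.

k = 2

obs 1: x=0 → posterior Gamma(4, 12/5)
obs 2: x=1 → posterior Gamma(5, 17/5)
obs 3: x=3 → posterior Gamma(8, 22/5)
obs 4: x=1 → posterior Gamma(9, 27/5)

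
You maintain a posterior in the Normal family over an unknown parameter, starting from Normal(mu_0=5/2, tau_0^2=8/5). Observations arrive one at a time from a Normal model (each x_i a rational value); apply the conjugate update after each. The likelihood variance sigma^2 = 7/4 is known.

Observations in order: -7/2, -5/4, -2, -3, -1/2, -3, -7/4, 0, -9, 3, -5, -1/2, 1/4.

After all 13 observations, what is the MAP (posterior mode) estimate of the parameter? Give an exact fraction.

obs 1: x=-7/2 → posterior Normal(-49/134, 56/67)
obs 2: x=-5/4 → posterior Normal(-43/66, 56/99)
obs 3: x=-2 → posterior Normal(-257/262, 56/131)
obs 4: x=-3 → posterior Normal(-449/326, 56/163)
obs 5: x=-1/2 → posterior Normal(-37/30, 56/195)
obs 6: x=-3 → posterior Normal(-673/454, 56/227)
obs 7: x=-7/4 → posterior Normal(-785/518, 8/37)
obs 8: x=0 → posterior Normal(-785/582, 56/291)
obs 9: x=-9 → posterior Normal(-1361/646, 56/323)
obs 10: x=3 → posterior Normal(-1169/710, 56/355)
obs 11: x=-5 → posterior Normal(-1489/774, 56/387)
obs 12: x=-1/2 → posterior Normal(-1521/838, 56/419)
obs 13: x=1/4 → posterior Normal(-1505/902, 56/451)

-1505/902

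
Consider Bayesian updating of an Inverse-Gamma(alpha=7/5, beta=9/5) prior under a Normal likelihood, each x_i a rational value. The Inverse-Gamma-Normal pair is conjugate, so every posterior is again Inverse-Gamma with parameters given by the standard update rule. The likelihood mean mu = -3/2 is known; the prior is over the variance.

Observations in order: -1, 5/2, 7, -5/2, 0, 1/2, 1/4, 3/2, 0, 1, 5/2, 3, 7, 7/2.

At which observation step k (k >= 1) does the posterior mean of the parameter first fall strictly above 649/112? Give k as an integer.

k = 2

obs 1: x=-1 → posterior Inverse-Gamma(19/10, 77/40)
obs 2: x=5/2 → posterior Inverse-Gamma(12/5, 397/40)
obs 3: x=7 → posterior Inverse-Gamma(29/10, 921/20)
obs 4: x=-5/2 → posterior Inverse-Gamma(17/5, 931/20)
obs 5: x=0 → posterior Inverse-Gamma(39/10, 1907/40)
obs 6: x=1/2 → posterior Inverse-Gamma(22/5, 1987/40)
obs 7: x=1/4 → posterior Inverse-Gamma(49/10, 8193/160)
obs 8: x=3/2 → posterior Inverse-Gamma(27/5, 8913/160)
obs 9: x=0 → posterior Inverse-Gamma(59/10, 9093/160)
obs 10: x=1 → posterior Inverse-Gamma(32/5, 9593/160)
obs 11: x=5/2 → posterior Inverse-Gamma(69/10, 10873/160)
obs 12: x=3 → posterior Inverse-Gamma(37/5, 12493/160)
obs 13: x=7 → posterior Inverse-Gamma(79/10, 18273/160)
obs 14: x=7/2 → posterior Inverse-Gamma(42/5, 20273/160)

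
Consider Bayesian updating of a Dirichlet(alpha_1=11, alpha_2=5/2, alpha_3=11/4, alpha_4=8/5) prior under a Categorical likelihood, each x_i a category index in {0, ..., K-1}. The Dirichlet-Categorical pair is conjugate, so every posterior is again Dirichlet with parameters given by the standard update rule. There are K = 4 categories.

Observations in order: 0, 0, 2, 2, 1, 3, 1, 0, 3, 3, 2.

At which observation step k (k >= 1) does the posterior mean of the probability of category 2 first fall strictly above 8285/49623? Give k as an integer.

k = 3

obs 1: x=0 → posterior Dirichlet(12, 5/2, 11/4, 8/5)
obs 2: x=0 → posterior Dirichlet(13, 5/2, 11/4, 8/5)
obs 3: x=2 → posterior Dirichlet(13, 5/2, 15/4, 8/5)
obs 4: x=2 → posterior Dirichlet(13, 5/2, 19/4, 8/5)
obs 5: x=1 → posterior Dirichlet(13, 7/2, 19/4, 8/5)
obs 6: x=3 → posterior Dirichlet(13, 7/2, 19/4, 13/5)
obs 7: x=1 → posterior Dirichlet(13, 9/2, 19/4, 13/5)
obs 8: x=0 → posterior Dirichlet(14, 9/2, 19/4, 13/5)
obs 9: x=3 → posterior Dirichlet(14, 9/2, 19/4, 18/5)
obs 10: x=3 → posterior Dirichlet(14, 9/2, 19/4, 23/5)
obs 11: x=2 → posterior Dirichlet(14, 9/2, 23/4, 23/5)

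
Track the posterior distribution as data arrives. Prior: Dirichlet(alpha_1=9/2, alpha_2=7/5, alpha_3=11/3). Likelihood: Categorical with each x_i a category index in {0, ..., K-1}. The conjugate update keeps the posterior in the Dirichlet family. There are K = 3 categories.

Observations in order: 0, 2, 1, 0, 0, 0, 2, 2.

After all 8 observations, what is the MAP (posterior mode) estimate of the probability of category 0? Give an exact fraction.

obs 1: x=0 → posterior Dirichlet(11/2, 7/5, 11/3)
obs 2: x=2 → posterior Dirichlet(11/2, 7/5, 14/3)
obs 3: x=1 → posterior Dirichlet(11/2, 12/5, 14/3)
obs 4: x=0 → posterior Dirichlet(13/2, 12/5, 14/3)
obs 5: x=0 → posterior Dirichlet(15/2, 12/5, 14/3)
obs 6: x=0 → posterior Dirichlet(17/2, 12/5, 14/3)
obs 7: x=2 → posterior Dirichlet(17/2, 12/5, 17/3)
obs 8: x=2 → posterior Dirichlet(17/2, 12/5, 20/3)

225/437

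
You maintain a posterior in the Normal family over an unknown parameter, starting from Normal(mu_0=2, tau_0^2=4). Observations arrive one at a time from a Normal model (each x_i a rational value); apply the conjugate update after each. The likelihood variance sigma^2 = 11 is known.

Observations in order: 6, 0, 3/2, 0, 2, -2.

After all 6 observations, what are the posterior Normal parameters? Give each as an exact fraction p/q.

obs 1: x=6 → posterior Normal(46/15, 44/15)
obs 2: x=0 → posterior Normal(46/19, 44/19)
obs 3: x=3/2 → posterior Normal(52/23, 44/23)
obs 4: x=0 → posterior Normal(52/27, 44/27)
obs 5: x=2 → posterior Normal(60/31, 44/31)
obs 6: x=-2 → posterior Normal(52/35, 44/35)

mu_0=52/35, tau_0^2=44/35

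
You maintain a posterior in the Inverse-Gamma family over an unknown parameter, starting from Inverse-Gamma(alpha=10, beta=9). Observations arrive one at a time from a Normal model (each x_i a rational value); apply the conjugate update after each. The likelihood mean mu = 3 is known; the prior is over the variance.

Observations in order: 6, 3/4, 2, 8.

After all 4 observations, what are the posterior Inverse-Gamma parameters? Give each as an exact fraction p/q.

obs 1: x=6 → posterior Inverse-Gamma(21/2, 27/2)
obs 2: x=3/4 → posterior Inverse-Gamma(11, 513/32)
obs 3: x=2 → posterior Inverse-Gamma(23/2, 529/32)
obs 4: x=8 → posterior Inverse-Gamma(12, 929/32)

alpha=12, beta=929/32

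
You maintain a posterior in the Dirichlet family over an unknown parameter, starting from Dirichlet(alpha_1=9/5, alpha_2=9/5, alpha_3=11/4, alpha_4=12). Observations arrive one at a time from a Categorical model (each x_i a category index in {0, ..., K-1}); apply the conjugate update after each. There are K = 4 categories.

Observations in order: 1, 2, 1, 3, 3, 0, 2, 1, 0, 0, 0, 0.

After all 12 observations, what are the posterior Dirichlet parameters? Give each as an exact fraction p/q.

alpha_1=34/5, alpha_2=24/5, alpha_3=19/4, alpha_4=14

obs 1: x=1 → posterior Dirichlet(9/5, 14/5, 11/4, 12)
obs 2: x=2 → posterior Dirichlet(9/5, 14/5, 15/4, 12)
obs 3: x=1 → posterior Dirichlet(9/5, 19/5, 15/4, 12)
obs 4: x=3 → posterior Dirichlet(9/5, 19/5, 15/4, 13)
obs 5: x=3 → posterior Dirichlet(9/5, 19/5, 15/4, 14)
obs 6: x=0 → posterior Dirichlet(14/5, 19/5, 15/4, 14)
obs 7: x=2 → posterior Dirichlet(14/5, 19/5, 19/4, 14)
obs 8: x=1 → posterior Dirichlet(14/5, 24/5, 19/4, 14)
obs 9: x=0 → posterior Dirichlet(19/5, 24/5, 19/4, 14)
obs 10: x=0 → posterior Dirichlet(24/5, 24/5, 19/4, 14)
obs 11: x=0 → posterior Dirichlet(29/5, 24/5, 19/4, 14)
obs 12: x=0 → posterior Dirichlet(34/5, 24/5, 19/4, 14)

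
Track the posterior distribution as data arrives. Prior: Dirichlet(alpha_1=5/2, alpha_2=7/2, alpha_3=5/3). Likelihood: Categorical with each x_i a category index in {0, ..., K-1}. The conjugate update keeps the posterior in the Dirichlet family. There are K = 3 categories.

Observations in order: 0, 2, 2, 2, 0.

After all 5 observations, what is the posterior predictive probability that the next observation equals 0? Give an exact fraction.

obs 1: x=0 → posterior Dirichlet(7/2, 7/2, 5/3)
obs 2: x=2 → posterior Dirichlet(7/2, 7/2, 8/3)
obs 3: x=2 → posterior Dirichlet(7/2, 7/2, 11/3)
obs 4: x=2 → posterior Dirichlet(7/2, 7/2, 14/3)
obs 5: x=0 → posterior Dirichlet(9/2, 7/2, 14/3)

27/76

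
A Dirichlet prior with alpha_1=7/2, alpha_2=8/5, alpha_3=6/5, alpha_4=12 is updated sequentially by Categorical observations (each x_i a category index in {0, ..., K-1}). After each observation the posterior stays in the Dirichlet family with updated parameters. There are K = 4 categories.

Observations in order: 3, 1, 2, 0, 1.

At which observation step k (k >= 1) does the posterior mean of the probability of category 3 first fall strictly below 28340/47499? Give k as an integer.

obs 1: x=3 → posterior Dirichlet(7/2, 8/5, 6/5, 13)
obs 2: x=1 → posterior Dirichlet(7/2, 13/5, 6/5, 13)
obs 3: x=2 → posterior Dirichlet(7/2, 13/5, 11/5, 13)
obs 4: x=0 → posterior Dirichlet(9/2, 13/5, 11/5, 13)
obs 5: x=1 → posterior Dirichlet(9/2, 18/5, 11/5, 13)

k = 4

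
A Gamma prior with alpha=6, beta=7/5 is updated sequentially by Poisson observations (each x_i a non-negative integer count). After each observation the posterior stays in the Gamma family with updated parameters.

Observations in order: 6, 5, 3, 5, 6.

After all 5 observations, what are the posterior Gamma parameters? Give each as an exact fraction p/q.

obs 1: x=6 → posterior Gamma(12, 12/5)
obs 2: x=5 → posterior Gamma(17, 17/5)
obs 3: x=3 → posterior Gamma(20, 22/5)
obs 4: x=5 → posterior Gamma(25, 27/5)
obs 5: x=6 → posterior Gamma(31, 32/5)

alpha=31, beta=32/5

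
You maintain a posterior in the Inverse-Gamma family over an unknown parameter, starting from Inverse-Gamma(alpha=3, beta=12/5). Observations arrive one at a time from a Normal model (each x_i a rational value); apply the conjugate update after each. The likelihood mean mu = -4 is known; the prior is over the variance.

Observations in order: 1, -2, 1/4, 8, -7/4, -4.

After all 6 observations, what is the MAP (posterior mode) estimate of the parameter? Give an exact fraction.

8037/560

obs 1: x=1 → posterior Inverse-Gamma(7/2, 149/10)
obs 2: x=-2 → posterior Inverse-Gamma(4, 169/10)
obs 3: x=1/4 → posterior Inverse-Gamma(9/2, 4149/160)
obs 4: x=8 → posterior Inverse-Gamma(5, 15669/160)
obs 5: x=-7/4 → posterior Inverse-Gamma(11/2, 8037/80)
obs 6: x=-4 → posterior Inverse-Gamma(6, 8037/80)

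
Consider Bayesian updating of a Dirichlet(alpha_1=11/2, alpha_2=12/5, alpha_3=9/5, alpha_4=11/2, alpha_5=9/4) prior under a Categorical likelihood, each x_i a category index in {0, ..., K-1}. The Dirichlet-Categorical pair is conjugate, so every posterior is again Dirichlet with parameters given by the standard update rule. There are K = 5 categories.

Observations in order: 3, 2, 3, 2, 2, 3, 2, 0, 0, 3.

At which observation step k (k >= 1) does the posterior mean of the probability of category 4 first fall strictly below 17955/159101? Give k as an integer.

obs 1: x=3 → posterior Dirichlet(11/2, 12/5, 9/5, 13/2, 9/4)
obs 2: x=2 → posterior Dirichlet(11/2, 12/5, 14/5, 13/2, 9/4)
obs 3: x=3 → posterior Dirichlet(11/2, 12/5, 14/5, 15/2, 9/4)
obs 4: x=2 → posterior Dirichlet(11/2, 12/5, 19/5, 15/2, 9/4)
obs 5: x=2 → posterior Dirichlet(11/2, 12/5, 24/5, 15/2, 9/4)
obs 6: x=3 → posterior Dirichlet(11/2, 12/5, 24/5, 17/2, 9/4)
obs 7: x=2 → posterior Dirichlet(11/2, 12/5, 29/5, 17/2, 9/4)
obs 8: x=0 → posterior Dirichlet(13/2, 12/5, 29/5, 17/2, 9/4)
obs 9: x=0 → posterior Dirichlet(15/2, 12/5, 29/5, 17/2, 9/4)
obs 10: x=3 → posterior Dirichlet(15/2, 12/5, 29/5, 19/2, 9/4)

k = 3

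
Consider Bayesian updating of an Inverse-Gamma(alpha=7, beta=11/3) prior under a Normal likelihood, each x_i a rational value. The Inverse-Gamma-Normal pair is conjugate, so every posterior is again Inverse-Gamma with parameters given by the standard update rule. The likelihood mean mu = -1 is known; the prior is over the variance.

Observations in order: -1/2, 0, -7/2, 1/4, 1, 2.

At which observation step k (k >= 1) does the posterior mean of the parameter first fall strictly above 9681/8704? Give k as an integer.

obs 1: x=-1/2 → posterior Inverse-Gamma(15/2, 91/24)
obs 2: x=0 → posterior Inverse-Gamma(8, 103/24)
obs 3: x=-7/2 → posterior Inverse-Gamma(17/2, 89/12)
obs 4: x=1/4 → posterior Inverse-Gamma(9, 787/96)
obs 5: x=1 → posterior Inverse-Gamma(19/2, 979/96)
obs 6: x=2 → posterior Inverse-Gamma(10, 1411/96)

k = 5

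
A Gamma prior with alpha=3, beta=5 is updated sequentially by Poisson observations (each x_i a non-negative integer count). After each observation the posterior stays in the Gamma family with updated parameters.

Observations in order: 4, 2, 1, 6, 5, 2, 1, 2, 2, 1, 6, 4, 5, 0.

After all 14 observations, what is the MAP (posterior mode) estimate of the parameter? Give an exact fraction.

obs 1: x=4 → posterior Gamma(7, 6)
obs 2: x=2 → posterior Gamma(9, 7)
obs 3: x=1 → posterior Gamma(10, 8)
obs 4: x=6 → posterior Gamma(16, 9)
obs 5: x=5 → posterior Gamma(21, 10)
obs 6: x=2 → posterior Gamma(23, 11)
obs 7: x=1 → posterior Gamma(24, 12)
obs 8: x=2 → posterior Gamma(26, 13)
obs 9: x=2 → posterior Gamma(28, 14)
obs 10: x=1 → posterior Gamma(29, 15)
obs 11: x=6 → posterior Gamma(35, 16)
obs 12: x=4 → posterior Gamma(39, 17)
obs 13: x=5 → posterior Gamma(44, 18)
obs 14: x=0 → posterior Gamma(44, 19)

43/19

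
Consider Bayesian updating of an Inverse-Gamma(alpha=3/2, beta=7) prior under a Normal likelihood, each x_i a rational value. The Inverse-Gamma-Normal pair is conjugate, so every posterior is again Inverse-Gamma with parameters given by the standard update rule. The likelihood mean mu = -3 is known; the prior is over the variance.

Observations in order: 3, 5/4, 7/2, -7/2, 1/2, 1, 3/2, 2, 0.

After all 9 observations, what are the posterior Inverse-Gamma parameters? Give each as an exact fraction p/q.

obs 1: x=3 → posterior Inverse-Gamma(2, 25)
obs 2: x=5/4 → posterior Inverse-Gamma(5/2, 1089/32)
obs 3: x=7/2 → posterior Inverse-Gamma(3, 1765/32)
obs 4: x=-7/2 → posterior Inverse-Gamma(7/2, 1769/32)
obs 5: x=1/2 → posterior Inverse-Gamma(4, 1965/32)
obs 6: x=1 → posterior Inverse-Gamma(9/2, 2221/32)
obs 7: x=3/2 → posterior Inverse-Gamma(5, 2545/32)
obs 8: x=2 → posterior Inverse-Gamma(11/2, 2945/32)
obs 9: x=0 → posterior Inverse-Gamma(6, 3089/32)

alpha=6, beta=3089/32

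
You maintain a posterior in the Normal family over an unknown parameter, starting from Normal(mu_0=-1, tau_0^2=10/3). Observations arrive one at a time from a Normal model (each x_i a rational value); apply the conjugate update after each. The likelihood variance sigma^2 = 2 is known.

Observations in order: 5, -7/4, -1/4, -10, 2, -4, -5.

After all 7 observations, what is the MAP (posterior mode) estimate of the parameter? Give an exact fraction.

-73/38

obs 1: x=5 → posterior Normal(11/4, 5/4)
obs 2: x=-7/4 → posterior Normal(53/52, 10/13)
obs 3: x=-1/4 → posterior Normal(2/3, 5/9)
obs 4: x=-10 → posterior Normal(-38/23, 10/23)
obs 5: x=2 → posterior Normal(-1, 5/14)
obs 6: x=-4 → posterior Normal(-16/11, 10/33)
obs 7: x=-5 → posterior Normal(-73/38, 5/19)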